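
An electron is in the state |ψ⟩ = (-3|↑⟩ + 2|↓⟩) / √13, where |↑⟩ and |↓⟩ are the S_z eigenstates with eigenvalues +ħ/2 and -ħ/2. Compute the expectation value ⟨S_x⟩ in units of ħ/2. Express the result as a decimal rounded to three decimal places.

-0.923

⟨σ_x⟩ = 2 Re(a* b)/(|a|²+|b|²) with a = -3, b = 2.
a* b = -6, so ⟨σ_x⟩ = -12/13.
⟨S_x⟩ = (ħ/2)·⟨σ_x⟩.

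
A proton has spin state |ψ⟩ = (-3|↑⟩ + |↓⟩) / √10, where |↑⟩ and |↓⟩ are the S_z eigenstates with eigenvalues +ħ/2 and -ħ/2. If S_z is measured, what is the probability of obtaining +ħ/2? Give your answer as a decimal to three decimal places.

0.900

The +ħ/2 outcome corresponds to |↑⟩. Its amplitude in |ψ⟩ is -3/√10.
P = |-3|² / 10 = 9/10.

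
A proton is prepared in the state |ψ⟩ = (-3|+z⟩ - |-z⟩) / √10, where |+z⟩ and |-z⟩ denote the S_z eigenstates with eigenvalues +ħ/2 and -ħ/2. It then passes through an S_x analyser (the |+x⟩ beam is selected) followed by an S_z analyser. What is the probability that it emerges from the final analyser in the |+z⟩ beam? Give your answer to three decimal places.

First analyser (S_x): P(|+x⟩) = |⟨+x|ψ⟩|² = 16/20.
After stage 1 the state is |+x⟩; P(|+z⟩) = |⟨+z|+x⟩|² = 1/2.
Joint probability = 16/20 × 1/2 = 0.400.

0.400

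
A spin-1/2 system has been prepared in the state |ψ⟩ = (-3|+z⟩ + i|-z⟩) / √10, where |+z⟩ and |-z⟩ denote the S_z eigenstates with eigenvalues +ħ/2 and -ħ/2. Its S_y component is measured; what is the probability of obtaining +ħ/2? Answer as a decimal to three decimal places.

|+y⟩ = (|+z⟩ + i|-z⟩)/√2, so ⟨+y|ψ⟩ = (-2) / (√2·√10).
P = |-2|² / 20 = 4/20.

0.200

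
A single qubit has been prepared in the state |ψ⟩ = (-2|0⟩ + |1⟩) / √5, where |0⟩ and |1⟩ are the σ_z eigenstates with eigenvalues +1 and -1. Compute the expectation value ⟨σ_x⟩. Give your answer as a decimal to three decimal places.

-0.800

⟨σ_x⟩ = 2 Re(a* b)/(|a|²+|b|²) with a = -2, b = 1.
a* b = -2, so ⟨σ_x⟩ = -4/5.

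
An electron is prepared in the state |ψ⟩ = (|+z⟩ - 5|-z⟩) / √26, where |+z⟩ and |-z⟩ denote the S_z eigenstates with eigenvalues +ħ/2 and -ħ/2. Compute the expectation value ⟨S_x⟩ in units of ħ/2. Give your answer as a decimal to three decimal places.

-0.385

⟨σ_x⟩ = 2 Re(a* b)/(|a|²+|b|²) with a = 1, b = -5.
a* b = -5, so ⟨σ_x⟩ = -10/26.
⟨S_x⟩ = (ħ/2)·⟨σ_x⟩.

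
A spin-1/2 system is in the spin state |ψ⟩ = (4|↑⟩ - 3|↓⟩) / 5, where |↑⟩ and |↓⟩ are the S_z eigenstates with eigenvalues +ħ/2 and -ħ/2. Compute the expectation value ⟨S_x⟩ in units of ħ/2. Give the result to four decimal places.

-0.9600

⟨σ_x⟩ = 2 Re(a* b)/(|a|²+|b|²) with a = 4, b = -3.
a* b = -12, so ⟨σ_x⟩ = -24/25.
⟨S_x⟩ = (ħ/2)·⟨σ_x⟩.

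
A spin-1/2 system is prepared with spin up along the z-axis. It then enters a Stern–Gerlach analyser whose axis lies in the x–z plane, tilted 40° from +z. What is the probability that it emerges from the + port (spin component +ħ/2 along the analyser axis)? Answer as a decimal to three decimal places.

For spin-½, the probability of finding spin-up along an axis at angle θ to the initial spin direction is cos²(θ/2); spin-down is sin²(θ/2).
θ = 40°, so P = cos²(20°) ≈ 0.883.

0.883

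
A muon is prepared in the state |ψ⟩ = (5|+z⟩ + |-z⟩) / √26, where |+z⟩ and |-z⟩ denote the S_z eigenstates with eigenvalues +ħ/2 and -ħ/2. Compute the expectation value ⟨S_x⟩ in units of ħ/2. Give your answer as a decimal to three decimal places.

0.385

⟨σ_x⟩ = 2 Re(a* b)/(|a|²+|b|²) with a = 5, b = 1.
a* b = 5, so ⟨σ_x⟩ = 10/26.
⟨S_x⟩ = (ħ/2)·⟨σ_x⟩.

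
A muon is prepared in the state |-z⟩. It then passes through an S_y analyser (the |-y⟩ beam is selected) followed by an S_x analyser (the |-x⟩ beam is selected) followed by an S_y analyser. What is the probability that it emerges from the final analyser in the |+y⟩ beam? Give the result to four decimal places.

First analyser (S_y): from |-z⟩, P(|-y⟩) = 1/2.
After stage 1 the state is |-y⟩; P(|-x⟩) = |⟨-x|-y⟩|² = 1/2.
After stage 2 the state is |-x⟩; P(|+y⟩) = |⟨+y|-x⟩|² = 1/2.
Joint probability = 1/2 × 1/2 × 1/2 = 0.1250.

0.1250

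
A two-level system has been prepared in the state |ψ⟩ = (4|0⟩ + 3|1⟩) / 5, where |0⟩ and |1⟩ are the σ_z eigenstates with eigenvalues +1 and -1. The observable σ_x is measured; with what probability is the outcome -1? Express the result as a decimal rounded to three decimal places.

|-x⟩ = (|0⟩ - |1⟩)/√2, so ⟨-x|ψ⟩ = (1) / (√2·5).
P = |1|² / 50 = 1/50.

0.020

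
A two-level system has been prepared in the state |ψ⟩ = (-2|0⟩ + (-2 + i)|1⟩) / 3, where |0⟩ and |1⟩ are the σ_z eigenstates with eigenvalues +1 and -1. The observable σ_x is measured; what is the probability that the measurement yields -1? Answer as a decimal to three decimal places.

|-x⟩ = (|0⟩ - |1⟩)/√2, so ⟨-x|ψ⟩ = (-i) / (√2·3).
P = |-i|² / 18 = 1/18.

0.056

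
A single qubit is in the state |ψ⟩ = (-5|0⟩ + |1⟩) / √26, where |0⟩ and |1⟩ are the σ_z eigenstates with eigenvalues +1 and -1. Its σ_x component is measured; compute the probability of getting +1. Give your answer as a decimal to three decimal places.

0.308

|+x⟩ = (|0⟩ + |1⟩)/√2, so ⟨+x|ψ⟩ = (-4) / (√2·√26).
P = |-4|² / 52 = 16/52.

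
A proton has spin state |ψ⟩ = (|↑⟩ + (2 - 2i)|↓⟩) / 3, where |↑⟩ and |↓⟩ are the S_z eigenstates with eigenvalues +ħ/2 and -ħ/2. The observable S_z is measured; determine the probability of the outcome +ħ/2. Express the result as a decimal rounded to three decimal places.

0.111

The +ħ/2 outcome corresponds to |↑⟩. Its amplitude in |ψ⟩ is 1/3.
P = |1|² / 9 = 1/9.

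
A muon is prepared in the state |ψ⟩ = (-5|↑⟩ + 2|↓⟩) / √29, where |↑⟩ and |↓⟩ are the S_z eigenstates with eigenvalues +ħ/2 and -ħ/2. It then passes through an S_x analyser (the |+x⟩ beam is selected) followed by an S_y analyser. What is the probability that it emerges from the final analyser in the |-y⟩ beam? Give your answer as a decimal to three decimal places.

First analyser (S_x): P(|+x⟩) = |⟨+x|ψ⟩|² = 9/58.
After stage 1 the state is |+x⟩; P(|-y⟩) = |⟨-y|+x⟩|² = 1/2.
Joint probability = 9/58 × 1/2 = 0.078.

0.078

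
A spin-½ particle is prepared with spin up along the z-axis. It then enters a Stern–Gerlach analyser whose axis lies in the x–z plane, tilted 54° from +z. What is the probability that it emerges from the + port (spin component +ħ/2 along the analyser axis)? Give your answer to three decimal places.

For spin-½, the probability of finding spin-up along an axis at angle θ to the initial spin direction is cos²(θ/2); spin-down is sin²(θ/2).
θ = 54°, so P = cos²(27°) ≈ 0.794.

0.794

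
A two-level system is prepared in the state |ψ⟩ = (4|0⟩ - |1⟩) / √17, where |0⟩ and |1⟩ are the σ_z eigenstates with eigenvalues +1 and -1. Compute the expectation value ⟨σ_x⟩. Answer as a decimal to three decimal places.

⟨σ_x⟩ = 2 Re(a* b)/(|a|²+|b|²) with a = 4, b = -1.
a* b = -4, so ⟨σ_x⟩ = -8/17.

-0.471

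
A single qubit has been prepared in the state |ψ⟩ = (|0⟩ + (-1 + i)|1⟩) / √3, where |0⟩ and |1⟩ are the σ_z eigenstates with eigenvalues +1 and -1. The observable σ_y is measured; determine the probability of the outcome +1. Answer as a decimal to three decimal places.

0.833

|+y⟩ = (|0⟩ + i|1⟩)/√2, so ⟨+y|ψ⟩ = (2 + i) / (√2·√3).
P = |2 + i|² / 6 = 5/6.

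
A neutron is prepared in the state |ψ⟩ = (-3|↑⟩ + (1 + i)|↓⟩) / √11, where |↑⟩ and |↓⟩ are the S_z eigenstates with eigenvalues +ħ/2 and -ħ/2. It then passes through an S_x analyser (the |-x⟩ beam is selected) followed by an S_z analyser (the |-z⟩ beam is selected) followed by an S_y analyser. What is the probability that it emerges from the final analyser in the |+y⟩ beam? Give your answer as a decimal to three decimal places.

0.193

First analyser (S_x): P(|-x⟩) = |⟨-x|ψ⟩|² = 17/22.
After stage 1 the state is |-x⟩; P(|-z⟩) = |⟨-z|-x⟩|² = 1/2.
After stage 2 the state is |-z⟩; P(|+y⟩) = |⟨+y|-z⟩|² = 1/2.
Joint probability = 17/22 × 1/2 × 1/2 = 0.193.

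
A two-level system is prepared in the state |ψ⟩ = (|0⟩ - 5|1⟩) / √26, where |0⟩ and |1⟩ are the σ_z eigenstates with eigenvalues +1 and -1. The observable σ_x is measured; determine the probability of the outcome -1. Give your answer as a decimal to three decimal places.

0.692

|-x⟩ = (|0⟩ - |1⟩)/√2, so ⟨-x|ψ⟩ = (6) / (√2·√26).
P = |6|² / 52 = 36/52.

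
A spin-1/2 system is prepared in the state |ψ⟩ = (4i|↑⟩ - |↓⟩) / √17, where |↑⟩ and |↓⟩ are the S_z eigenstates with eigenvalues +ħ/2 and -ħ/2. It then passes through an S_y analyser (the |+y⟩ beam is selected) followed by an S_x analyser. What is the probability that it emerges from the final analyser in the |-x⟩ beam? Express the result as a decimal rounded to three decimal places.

0.368

First analyser (S_y): P(|+y⟩) = |⟨+y|ψ⟩|² = 25/34.
After stage 1 the state is |+y⟩; P(|-x⟩) = |⟨-x|+y⟩|² = 1/2.
Joint probability = 25/34 × 1/2 = 0.368.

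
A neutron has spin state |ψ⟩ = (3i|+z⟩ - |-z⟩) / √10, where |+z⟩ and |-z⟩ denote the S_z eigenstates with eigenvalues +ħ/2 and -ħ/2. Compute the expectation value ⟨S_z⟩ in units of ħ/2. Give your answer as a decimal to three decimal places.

⟨σ_z⟩ = |a|² - |b|² divided by |a|²+|b|², with a, b the |+z⟩, |-z⟩ amplitudes.
= (9 - 1)/10 = 8/10.
⟨S_z⟩ = (ħ/2)·⟨σ_z⟩.

0.800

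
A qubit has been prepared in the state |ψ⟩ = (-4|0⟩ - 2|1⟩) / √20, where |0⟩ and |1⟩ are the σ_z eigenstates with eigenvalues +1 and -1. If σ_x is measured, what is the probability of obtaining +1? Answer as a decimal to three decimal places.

0.900

|+x⟩ = (|0⟩ + |1⟩)/√2, so ⟨+x|ψ⟩ = (-6) / (√2·√20).
P = |-6|² / 40 = 36/40.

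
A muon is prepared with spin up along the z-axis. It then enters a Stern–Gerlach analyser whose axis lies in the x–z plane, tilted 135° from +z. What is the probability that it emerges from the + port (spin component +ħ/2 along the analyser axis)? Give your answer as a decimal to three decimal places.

For spin-½, the probability of finding spin-up along an axis at angle θ to the initial spin direction is cos²(θ/2); spin-down is sin²(θ/2).
θ = 135°, so P = cos²(67.5°) ≈ 0.146.

0.146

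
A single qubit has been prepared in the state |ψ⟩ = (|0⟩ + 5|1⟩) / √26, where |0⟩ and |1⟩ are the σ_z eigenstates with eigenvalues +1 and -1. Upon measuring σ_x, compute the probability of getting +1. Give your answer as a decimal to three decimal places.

0.692

|+x⟩ = (|0⟩ + |1⟩)/√2, so ⟨+x|ψ⟩ = (6) / (√2·√26).
P = |6|² / 52 = 36/52.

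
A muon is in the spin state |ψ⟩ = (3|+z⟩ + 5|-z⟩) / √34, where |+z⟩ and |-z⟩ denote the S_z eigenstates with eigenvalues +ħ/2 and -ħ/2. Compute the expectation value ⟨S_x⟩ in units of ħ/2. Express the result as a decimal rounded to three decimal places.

0.882

⟨σ_x⟩ = 2 Re(a* b)/(|a|²+|b|²) with a = 3, b = 5.
a* b = 15, so ⟨σ_x⟩ = 30/34.
⟨S_x⟩ = (ħ/2)·⟨σ_x⟩.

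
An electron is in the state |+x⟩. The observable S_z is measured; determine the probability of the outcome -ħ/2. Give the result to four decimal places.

In the S_z basis, |+x⟩ = (|+z⟩ + |-z⟩)/√2 and |-z⟩ = |-z⟩.
|⟨-z|+x⟩|² = 1/2.

0.5000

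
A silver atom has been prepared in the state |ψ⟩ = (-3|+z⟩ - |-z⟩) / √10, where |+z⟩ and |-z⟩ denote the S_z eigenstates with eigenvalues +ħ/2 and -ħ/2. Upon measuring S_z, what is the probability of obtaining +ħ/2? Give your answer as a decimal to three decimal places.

0.900

The +ħ/2 outcome corresponds to |+z⟩. Its amplitude in |ψ⟩ is -3/√10.
P = |-3|² / 10 = 9/10.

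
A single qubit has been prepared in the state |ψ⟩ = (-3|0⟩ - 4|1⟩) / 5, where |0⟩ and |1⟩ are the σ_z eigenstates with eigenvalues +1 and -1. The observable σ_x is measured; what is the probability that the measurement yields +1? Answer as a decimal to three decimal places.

|+x⟩ = (|0⟩ + |1⟩)/√2, so ⟨+x|ψ⟩ = (-7) / (√2·5).
P = |-7|² / 50 = 49/50.

0.980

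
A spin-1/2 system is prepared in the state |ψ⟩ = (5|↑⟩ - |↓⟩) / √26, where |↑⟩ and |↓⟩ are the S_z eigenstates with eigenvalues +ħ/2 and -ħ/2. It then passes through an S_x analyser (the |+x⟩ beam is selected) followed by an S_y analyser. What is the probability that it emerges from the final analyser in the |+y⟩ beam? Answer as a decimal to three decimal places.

First analyser (S_x): P(|+x⟩) = |⟨+x|ψ⟩|² = 16/52.
After stage 1 the state is |+x⟩; P(|+y⟩) = |⟨+y|+x⟩|² = 1/2.
Joint probability = 16/52 × 1/2 = 0.154.

0.154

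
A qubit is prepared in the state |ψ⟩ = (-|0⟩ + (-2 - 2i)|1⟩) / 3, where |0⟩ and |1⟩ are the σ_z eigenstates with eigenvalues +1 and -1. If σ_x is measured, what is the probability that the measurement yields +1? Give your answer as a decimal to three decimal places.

0.722

|+x⟩ = (|0⟩ + |1⟩)/√2, so ⟨+x|ψ⟩ = (-3 - 2i) / (√2·3).
P = |-3 - 2i|² / 18 = 13/18.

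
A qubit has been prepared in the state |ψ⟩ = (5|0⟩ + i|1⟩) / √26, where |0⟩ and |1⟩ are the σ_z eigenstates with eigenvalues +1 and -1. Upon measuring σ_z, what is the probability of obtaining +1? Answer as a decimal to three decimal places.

The +1 outcome corresponds to |0⟩. Its amplitude in |ψ⟩ is 5/√26.
P = |5|² / 26 = 25/26.

0.962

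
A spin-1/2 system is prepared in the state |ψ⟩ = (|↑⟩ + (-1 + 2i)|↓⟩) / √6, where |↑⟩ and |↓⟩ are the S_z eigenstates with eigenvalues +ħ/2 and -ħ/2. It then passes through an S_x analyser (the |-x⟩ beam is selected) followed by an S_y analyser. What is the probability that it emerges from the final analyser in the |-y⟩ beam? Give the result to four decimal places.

First analyser (S_x): P(|-x⟩) = |⟨-x|ψ⟩|² = 8/12.
After stage 1 the state is |-x⟩; P(|-y⟩) = |⟨-y|-x⟩|² = 1/2.
Joint probability = 8/12 × 1/2 = 0.3333.

0.3333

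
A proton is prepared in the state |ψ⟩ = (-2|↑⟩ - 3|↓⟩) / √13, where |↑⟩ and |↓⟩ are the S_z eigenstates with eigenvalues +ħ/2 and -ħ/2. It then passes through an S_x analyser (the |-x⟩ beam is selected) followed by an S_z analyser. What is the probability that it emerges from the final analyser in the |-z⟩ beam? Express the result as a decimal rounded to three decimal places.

0.019

First analyser (S_x): P(|-x⟩) = |⟨-x|ψ⟩|² = 1/26.
After stage 1 the state is |-x⟩; P(|-z⟩) = |⟨-z|-x⟩|² = 1/2.
Joint probability = 1/26 × 1/2 = 0.019.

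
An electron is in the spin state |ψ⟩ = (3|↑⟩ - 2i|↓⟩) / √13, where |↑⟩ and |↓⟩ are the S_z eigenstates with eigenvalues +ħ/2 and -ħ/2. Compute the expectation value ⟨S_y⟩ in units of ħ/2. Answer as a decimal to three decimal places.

-0.923

⟨σ_y⟩ = 2 Im(a* b)/(|a|²+|b|²) with a = 3, b = -2i.
a* b = -6i, so ⟨σ_y⟩ = -12/13.
⟨S_y⟩ = (ħ/2)·⟨σ_y⟩.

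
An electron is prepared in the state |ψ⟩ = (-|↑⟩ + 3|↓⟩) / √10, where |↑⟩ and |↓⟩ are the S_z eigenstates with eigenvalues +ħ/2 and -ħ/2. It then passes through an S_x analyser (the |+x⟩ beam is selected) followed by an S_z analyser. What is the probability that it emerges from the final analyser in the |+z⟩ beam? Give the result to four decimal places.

First analyser (S_x): P(|+x⟩) = |⟨+x|ψ⟩|² = 4/20.
After stage 1 the state is |+x⟩; P(|+z⟩) = |⟨+z|+x⟩|² = 1/2.
Joint probability = 4/20 × 1/2 = 0.1000.

0.1000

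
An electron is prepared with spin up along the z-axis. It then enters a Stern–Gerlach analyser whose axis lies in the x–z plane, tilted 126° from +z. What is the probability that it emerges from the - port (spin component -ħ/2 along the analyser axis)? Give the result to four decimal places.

For spin-½, the probability of finding spin-up along an axis at angle θ to the initial spin direction is cos²(θ/2); spin-down is sin²(θ/2).
θ = 126°, so P = sin²(63°) ≈ 0.7939.

0.7939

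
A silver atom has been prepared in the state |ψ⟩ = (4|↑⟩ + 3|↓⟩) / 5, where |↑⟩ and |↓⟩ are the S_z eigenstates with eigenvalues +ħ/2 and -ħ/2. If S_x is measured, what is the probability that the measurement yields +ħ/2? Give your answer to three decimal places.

0.980

|+x⟩ = (|↑⟩ + |↓⟩)/√2, so ⟨+x|ψ⟩ = (7) / (√2·5).
P = |7|² / 50 = 49/50.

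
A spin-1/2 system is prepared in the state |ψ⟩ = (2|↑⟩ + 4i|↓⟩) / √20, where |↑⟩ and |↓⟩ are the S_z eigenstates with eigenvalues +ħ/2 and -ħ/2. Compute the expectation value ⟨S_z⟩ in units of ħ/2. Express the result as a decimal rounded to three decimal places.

-0.600

⟨σ_z⟩ = |a|² - |b|² divided by |a|²+|b|², with a, b the |↑⟩, |↓⟩ amplitudes.
= (4 - 16)/20 = -12/20.
⟨S_z⟩ = (ħ/2)·⟨σ_z⟩.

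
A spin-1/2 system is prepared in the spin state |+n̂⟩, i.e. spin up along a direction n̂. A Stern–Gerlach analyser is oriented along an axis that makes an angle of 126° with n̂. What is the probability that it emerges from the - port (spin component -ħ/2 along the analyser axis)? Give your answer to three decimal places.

For spin-½, the probability of finding spin-up along an axis at angle θ to the initial spin direction is cos²(θ/2); spin-down is sin²(θ/2).
θ = 126°, so P = sin²(63°) ≈ 0.794.

0.794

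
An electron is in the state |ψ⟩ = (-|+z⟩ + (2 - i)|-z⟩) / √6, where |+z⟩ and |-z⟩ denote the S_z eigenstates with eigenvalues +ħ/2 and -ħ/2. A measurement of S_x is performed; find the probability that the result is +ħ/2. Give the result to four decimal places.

|+x⟩ = (|+z⟩ + |-z⟩)/√2, so ⟨+x|ψ⟩ = (1 - i) / (√2·√6).
P = |1 - i|² / 12 = 2/12.

0.1667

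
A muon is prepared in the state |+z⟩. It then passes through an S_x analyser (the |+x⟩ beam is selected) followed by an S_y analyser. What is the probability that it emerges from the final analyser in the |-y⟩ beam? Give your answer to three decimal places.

First analyser (S_x): from |+z⟩, P(|+x⟩) = 1/2.
After stage 1 the state is |+x⟩; P(|-y⟩) = |⟨-y|+x⟩|² = 1/2.
Joint probability = 1/2 × 1/2 = 0.250.

0.250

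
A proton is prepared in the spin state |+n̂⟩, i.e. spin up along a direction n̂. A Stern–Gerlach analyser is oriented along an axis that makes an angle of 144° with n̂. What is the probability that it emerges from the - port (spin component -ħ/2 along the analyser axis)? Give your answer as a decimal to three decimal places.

For spin-½, the probability of finding spin-up along an axis at angle θ to the initial spin direction is cos²(θ/2); spin-down is sin²(θ/2).
θ = 144°, so P = sin²(72°) ≈ 0.905.

0.905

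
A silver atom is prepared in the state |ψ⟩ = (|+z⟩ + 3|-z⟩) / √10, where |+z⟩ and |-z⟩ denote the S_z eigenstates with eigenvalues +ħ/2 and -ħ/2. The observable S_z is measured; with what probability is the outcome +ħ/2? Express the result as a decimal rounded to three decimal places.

The +ħ/2 outcome corresponds to |+z⟩. Its amplitude in |ψ⟩ is 1/√10.
P = |1|² / 10 = 1/10.

0.100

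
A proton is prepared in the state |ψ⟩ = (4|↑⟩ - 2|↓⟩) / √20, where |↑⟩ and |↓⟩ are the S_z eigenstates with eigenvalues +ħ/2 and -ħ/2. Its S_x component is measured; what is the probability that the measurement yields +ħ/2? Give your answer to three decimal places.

0.100

|+x⟩ = (|↑⟩ + |↓⟩)/√2, so ⟨+x|ψ⟩ = (2) / (√2·√20).
P = |2|² / 40 = 4/40.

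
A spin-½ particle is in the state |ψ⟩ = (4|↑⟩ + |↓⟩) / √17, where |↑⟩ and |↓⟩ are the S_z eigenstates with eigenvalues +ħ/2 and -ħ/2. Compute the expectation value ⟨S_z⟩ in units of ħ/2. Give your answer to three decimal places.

⟨σ_z⟩ = |a|² - |b|² divided by |a|²+|b|², with a, b the |↑⟩, |↓⟩ amplitudes.
= (16 - 1)/17 = 15/17.
⟨S_z⟩ = (ħ/2)·⟨σ_z⟩.

0.882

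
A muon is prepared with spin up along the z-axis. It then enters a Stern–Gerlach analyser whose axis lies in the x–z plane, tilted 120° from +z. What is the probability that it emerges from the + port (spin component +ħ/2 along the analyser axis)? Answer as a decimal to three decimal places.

For spin-½, the probability of finding spin-up along an axis at angle θ to the initial spin direction is cos²(θ/2); spin-down is sin²(θ/2).
θ = 120°, so P = cos²(60°) ≈ 0.250.

0.250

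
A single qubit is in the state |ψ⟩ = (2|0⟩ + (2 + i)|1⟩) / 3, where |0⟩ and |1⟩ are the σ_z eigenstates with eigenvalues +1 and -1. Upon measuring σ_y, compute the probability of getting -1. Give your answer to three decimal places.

|-y⟩ = (|0⟩ - i|1⟩)/√2, so ⟨-y|ψ⟩ = (1 + 2i) / (√2·3).
P = |1 + 2i|² / 18 = 5/18.

0.278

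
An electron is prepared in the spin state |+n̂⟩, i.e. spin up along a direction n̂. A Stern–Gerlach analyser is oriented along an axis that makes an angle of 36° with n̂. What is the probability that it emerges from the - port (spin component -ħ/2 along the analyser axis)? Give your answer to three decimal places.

For spin-½, the probability of finding spin-up along an axis at angle θ to the initial spin direction is cos²(θ/2); spin-down is sin²(θ/2).
θ = 36°, so P = sin²(18°) ≈ 0.095.

0.095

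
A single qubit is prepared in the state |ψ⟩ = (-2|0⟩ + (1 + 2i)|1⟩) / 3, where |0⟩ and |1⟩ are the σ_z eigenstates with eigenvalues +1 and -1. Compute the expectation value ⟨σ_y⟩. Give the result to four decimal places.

⟨σ_y⟩ = 2 Im(a* b)/(|a|²+|b|²) with a = -2, b = (1 + 2i).
a* b = (-2 - 4i), so ⟨σ_y⟩ = -8/9.

-0.8889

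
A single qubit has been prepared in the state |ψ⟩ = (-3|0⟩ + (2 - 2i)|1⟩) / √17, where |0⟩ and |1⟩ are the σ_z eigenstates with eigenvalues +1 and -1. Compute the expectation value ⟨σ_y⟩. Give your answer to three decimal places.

⟨σ_y⟩ = 2 Im(a* b)/(|a|²+|b|²) with a = -3, b = (2 - 2i).
a* b = (-6 + 6i), so ⟨σ_y⟩ = 12/17.

0.706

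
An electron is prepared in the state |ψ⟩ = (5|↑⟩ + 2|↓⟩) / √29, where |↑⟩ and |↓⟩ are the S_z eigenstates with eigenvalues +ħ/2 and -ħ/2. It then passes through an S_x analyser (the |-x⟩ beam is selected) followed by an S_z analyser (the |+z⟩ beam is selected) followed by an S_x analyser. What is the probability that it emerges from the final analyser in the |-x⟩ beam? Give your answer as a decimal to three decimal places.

0.039

First analyser (S_x): P(|-x⟩) = |⟨-x|ψ⟩|² = 9/58.
After stage 1 the state is |-x⟩; P(|+z⟩) = |⟨+z|-x⟩|² = 1/2.
After stage 2 the state is |+z⟩; P(|-x⟩) = |⟨-x|+z⟩|² = 1/2.
Joint probability = 9/58 × 1/2 × 1/2 = 0.039.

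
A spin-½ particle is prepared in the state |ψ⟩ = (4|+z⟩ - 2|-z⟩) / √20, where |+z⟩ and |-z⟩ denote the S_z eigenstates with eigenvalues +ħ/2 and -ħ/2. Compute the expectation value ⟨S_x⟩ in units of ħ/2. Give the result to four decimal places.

-0.8000

⟨σ_x⟩ = 2 Re(a* b)/(|a|²+|b|²) with a = 4, b = -2.
a* b = -8, so ⟨σ_x⟩ = -16/20.
⟨S_x⟩ = (ħ/2)·⟨σ_x⟩.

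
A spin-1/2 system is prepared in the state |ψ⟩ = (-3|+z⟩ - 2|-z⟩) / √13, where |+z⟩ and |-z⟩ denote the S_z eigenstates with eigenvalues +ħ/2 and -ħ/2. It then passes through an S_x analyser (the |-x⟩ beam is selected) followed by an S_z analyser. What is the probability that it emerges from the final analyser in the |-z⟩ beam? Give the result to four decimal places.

0.0192

First analyser (S_x): P(|-x⟩) = |⟨-x|ψ⟩|² = 1/26.
After stage 1 the state is |-x⟩; P(|-z⟩) = |⟨-z|-x⟩|² = 1/2.
Joint probability = 1/26 × 1/2 = 0.0192.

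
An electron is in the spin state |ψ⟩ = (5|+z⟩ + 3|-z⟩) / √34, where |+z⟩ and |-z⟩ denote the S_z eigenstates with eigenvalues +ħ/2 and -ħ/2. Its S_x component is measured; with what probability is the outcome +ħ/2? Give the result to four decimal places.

|+x⟩ = (|+z⟩ + |-z⟩)/√2, so ⟨+x|ψ⟩ = (8) / (√2·√34).
P = |8|² / 68 = 64/68.

0.9412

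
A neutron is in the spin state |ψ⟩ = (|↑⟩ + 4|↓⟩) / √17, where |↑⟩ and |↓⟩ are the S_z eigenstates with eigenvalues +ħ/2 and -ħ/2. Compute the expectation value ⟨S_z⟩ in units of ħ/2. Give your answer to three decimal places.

⟨σ_z⟩ = |a|² - |b|² divided by |a|²+|b|², with a, b the |↑⟩, |↓⟩ amplitudes.
= (1 - 16)/17 = -15/17.
⟨S_z⟩ = (ħ/2)·⟨σ_z⟩.

-0.882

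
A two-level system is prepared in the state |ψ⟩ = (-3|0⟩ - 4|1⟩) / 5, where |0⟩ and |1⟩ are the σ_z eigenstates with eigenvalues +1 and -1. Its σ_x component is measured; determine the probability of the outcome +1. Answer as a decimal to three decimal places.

|+x⟩ = (|0⟩ + |1⟩)/√2, so ⟨+x|ψ⟩ = (-7) / (√2·5).
P = |-7|² / 50 = 49/50.

0.980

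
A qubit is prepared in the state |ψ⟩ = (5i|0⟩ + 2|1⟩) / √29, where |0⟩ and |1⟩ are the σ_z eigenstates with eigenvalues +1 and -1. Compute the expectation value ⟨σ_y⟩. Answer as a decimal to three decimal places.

⟨σ_y⟩ = 2 Im(a* b)/(|a|²+|b|²) with a = 5i, b = 2.
a* b = -10i, so ⟨σ_y⟩ = -20/29.

-0.690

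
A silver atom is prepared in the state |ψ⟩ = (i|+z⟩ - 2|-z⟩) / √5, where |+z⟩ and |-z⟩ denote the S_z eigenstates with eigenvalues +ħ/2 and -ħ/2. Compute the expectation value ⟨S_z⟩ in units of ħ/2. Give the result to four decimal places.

⟨σ_z⟩ = |a|² - |b|² divided by |a|²+|b|², with a, b the |+z⟩, |-z⟩ amplitudes.
= (1 - 4)/5 = -3/5.
⟨S_z⟩ = (ħ/2)·⟨σ_z⟩.

-0.6000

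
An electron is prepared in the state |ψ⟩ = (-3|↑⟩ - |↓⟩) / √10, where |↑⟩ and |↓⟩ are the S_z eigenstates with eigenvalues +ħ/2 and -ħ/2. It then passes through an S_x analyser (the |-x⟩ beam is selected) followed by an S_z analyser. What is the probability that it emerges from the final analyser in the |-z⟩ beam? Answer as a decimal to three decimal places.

First analyser (S_x): P(|-x⟩) = |⟨-x|ψ⟩|² = 4/20.
After stage 1 the state is |-x⟩; P(|-z⟩) = |⟨-z|-x⟩|² = 1/2.
Joint probability = 4/20 × 1/2 = 0.100.

0.100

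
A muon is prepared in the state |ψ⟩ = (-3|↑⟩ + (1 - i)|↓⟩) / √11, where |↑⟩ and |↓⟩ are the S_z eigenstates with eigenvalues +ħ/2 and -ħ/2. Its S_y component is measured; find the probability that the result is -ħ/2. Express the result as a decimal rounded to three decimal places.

|-y⟩ = (|↑⟩ - i|↓⟩)/√2, so ⟨-y|ψ⟩ = (-2 + i) / (√2·√11).
P = |-2 + i|² / 22 = 5/22.

0.227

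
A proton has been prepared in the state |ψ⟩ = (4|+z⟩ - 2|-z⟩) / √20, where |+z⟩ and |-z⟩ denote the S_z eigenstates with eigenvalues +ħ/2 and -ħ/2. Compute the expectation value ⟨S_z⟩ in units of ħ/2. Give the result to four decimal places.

⟨σ_z⟩ = |a|² - |b|² divided by |a|²+|b|², with a, b the |+z⟩, |-z⟩ amplitudes.
= (16 - 4)/20 = 12/20.
⟨S_z⟩ = (ħ/2)·⟨σ_z⟩.

0.6000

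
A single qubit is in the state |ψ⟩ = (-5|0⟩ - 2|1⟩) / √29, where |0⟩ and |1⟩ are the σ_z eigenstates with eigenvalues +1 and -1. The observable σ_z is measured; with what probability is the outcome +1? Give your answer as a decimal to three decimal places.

0.862

The +1 outcome corresponds to |0⟩. Its amplitude in |ψ⟩ is -5/√29.
P = |-5|² / 29 = 25/29.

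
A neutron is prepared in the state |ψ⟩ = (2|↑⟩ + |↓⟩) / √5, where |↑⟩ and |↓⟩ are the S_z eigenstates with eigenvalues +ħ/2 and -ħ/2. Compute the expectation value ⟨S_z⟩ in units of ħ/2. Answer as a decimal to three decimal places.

⟨σ_z⟩ = |a|² - |b|² divided by |a|²+|b|², with a, b the |↑⟩, |↓⟩ amplitudes.
= (4 - 1)/5 = 3/5.
⟨S_z⟩ = (ħ/2)·⟨σ_z⟩.

0.600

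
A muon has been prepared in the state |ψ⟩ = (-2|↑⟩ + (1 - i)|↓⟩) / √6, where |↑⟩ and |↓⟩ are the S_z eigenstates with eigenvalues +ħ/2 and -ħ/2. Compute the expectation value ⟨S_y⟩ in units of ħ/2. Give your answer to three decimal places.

0.667

⟨σ_y⟩ = 2 Im(a* b)/(|a|²+|b|²) with a = -2, b = (1 - i).
a* b = (-2 + 2i), so ⟨σ_y⟩ = 4/6.
⟨S_y⟩ = (ħ/2)·⟨σ_y⟩.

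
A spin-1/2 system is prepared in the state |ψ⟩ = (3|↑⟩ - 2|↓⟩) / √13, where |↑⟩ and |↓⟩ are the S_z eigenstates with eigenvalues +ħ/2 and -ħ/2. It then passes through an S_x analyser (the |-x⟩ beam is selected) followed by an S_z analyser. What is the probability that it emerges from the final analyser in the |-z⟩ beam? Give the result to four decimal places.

First analyser (S_x): P(|-x⟩) = |⟨-x|ψ⟩|² = 25/26.
After stage 1 the state is |-x⟩; P(|-z⟩) = |⟨-z|-x⟩|² = 1/2.
Joint probability = 25/26 × 1/2 = 0.4808.

0.4808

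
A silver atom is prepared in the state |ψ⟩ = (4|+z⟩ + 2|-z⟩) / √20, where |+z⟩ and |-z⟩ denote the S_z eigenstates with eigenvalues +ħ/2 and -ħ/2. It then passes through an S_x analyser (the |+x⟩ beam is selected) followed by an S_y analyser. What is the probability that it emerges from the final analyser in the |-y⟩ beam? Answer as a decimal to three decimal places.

0.450

First analyser (S_x): P(|+x⟩) = |⟨+x|ψ⟩|² = 36/40.
After stage 1 the state is |+x⟩; P(|-y⟩) = |⟨-y|+x⟩|² = 1/2.
Joint probability = 36/40 × 1/2 = 0.450.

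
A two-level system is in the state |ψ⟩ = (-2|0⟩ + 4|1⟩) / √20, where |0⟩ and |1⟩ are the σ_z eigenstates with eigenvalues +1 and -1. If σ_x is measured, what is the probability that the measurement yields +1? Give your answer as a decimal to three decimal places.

0.100

|+x⟩ = (|0⟩ + |1⟩)/√2, so ⟨+x|ψ⟩ = (2) / (√2·√20).
P = |2|² / 40 = 4/40.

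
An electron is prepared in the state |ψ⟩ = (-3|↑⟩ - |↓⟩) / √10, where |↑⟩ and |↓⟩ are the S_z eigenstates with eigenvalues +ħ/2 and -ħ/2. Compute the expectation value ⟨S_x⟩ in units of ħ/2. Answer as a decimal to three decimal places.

0.600

⟨σ_x⟩ = 2 Re(a* b)/(|a|²+|b|²) with a = -3, b = -1.
a* b = 3, so ⟨σ_x⟩ = 6/10.
⟨S_x⟩ = (ħ/2)·⟨σ_x⟩.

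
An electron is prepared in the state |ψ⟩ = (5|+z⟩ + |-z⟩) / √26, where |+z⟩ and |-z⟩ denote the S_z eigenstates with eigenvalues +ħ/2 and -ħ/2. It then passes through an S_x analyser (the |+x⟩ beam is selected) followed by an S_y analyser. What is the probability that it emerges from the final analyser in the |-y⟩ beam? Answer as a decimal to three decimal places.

First analyser (S_x): P(|+x⟩) = |⟨+x|ψ⟩|² = 36/52.
After stage 1 the state is |+x⟩; P(|-y⟩) = |⟨-y|+x⟩|² = 1/2.
Joint probability = 36/52 × 1/2 = 0.346.

0.346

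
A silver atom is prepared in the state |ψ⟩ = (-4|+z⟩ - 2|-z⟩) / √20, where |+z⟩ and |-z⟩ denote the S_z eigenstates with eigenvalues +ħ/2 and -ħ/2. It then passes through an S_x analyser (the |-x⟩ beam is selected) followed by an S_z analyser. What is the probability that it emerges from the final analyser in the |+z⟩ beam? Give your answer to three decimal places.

First analyser (S_x): P(|-x⟩) = |⟨-x|ψ⟩|² = 4/40.
After stage 1 the state is |-x⟩; P(|+z⟩) = |⟨+z|-x⟩|² = 1/2.
Joint probability = 4/40 × 1/2 = 0.050.

0.050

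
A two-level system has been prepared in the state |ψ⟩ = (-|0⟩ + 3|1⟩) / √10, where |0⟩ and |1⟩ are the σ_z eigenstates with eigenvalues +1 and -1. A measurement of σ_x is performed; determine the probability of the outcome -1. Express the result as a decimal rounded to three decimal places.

|-x⟩ = (|0⟩ - |1⟩)/√2, so ⟨-x|ψ⟩ = (-4) / (√2·√10).
P = |-4|² / 20 = 16/20.

0.800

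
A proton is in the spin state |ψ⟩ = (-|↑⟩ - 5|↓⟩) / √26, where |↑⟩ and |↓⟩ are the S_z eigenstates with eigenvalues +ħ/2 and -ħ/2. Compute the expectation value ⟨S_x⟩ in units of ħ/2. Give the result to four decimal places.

⟨σ_x⟩ = 2 Re(a* b)/(|a|²+|b|²) with a = -1, b = -5.
a* b = 5, so ⟨σ_x⟩ = 10/26.
⟨S_x⟩ = (ħ/2)·⟨σ_x⟩.

0.3846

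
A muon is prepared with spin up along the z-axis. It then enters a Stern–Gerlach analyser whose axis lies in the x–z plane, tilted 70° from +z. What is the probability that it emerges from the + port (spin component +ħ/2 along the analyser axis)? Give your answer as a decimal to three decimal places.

For spin-½, the probability of finding spin-up along an axis at angle θ to the initial spin direction is cos²(θ/2); spin-down is sin²(θ/2).
θ = 70°, so P = cos²(35°) ≈ 0.671.

0.671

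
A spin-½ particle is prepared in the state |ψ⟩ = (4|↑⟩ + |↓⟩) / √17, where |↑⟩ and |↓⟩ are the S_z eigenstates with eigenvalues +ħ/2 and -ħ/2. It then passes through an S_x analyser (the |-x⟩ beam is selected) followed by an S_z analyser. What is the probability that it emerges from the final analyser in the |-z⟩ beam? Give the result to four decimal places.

First analyser (S_x): P(|-x⟩) = |⟨-x|ψ⟩|² = 9/34.
After stage 1 the state is |-x⟩; P(|-z⟩) = |⟨-z|-x⟩|² = 1/2.
Joint probability = 9/34 × 1/2 = 0.1324.

0.1324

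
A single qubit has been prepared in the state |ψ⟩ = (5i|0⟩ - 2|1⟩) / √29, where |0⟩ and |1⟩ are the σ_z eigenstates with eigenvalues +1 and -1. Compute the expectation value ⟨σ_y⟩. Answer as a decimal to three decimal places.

⟨σ_y⟩ = 2 Im(a* b)/(|a|²+|b|²) with a = 5i, b = -2.
a* b = 10i, so ⟨σ_y⟩ = 20/29.

0.690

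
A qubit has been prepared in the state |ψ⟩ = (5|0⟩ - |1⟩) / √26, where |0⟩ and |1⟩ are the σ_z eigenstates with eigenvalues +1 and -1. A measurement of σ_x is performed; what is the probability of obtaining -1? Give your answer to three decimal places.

|-x⟩ = (|0⟩ - |1⟩)/√2, so ⟨-x|ψ⟩ = (6) / (√2·√26).
P = |6|² / 52 = 36/52.

0.692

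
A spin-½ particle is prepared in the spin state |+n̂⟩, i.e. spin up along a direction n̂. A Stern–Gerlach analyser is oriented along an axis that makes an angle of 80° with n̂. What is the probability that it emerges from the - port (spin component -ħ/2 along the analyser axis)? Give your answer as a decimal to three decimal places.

For spin-½, the probability of finding spin-up along an axis at angle θ to the initial spin direction is cos²(θ/2); spin-down is sin²(θ/2).
θ = 80°, so P = sin²(40°) ≈ 0.413.

0.413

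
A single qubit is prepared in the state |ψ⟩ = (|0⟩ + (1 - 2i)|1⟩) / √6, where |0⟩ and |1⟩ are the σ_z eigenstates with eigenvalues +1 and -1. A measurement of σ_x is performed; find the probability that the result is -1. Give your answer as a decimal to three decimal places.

|-x⟩ = (|0⟩ - |1⟩)/√2, so ⟨-x|ψ⟩ = (2i) / (√2·√6).
P = |2i|² / 12 = 4/12.

0.333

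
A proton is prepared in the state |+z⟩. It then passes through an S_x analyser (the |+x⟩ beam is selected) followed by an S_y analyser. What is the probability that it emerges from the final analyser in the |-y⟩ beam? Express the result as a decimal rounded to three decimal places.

0.250

First analyser (S_x): from |+z⟩, P(|+x⟩) = 1/2.
After stage 1 the state is |+x⟩; P(|-y⟩) = |⟨-y|+x⟩|² = 1/2.
Joint probability = 1/2 × 1/2 = 0.250.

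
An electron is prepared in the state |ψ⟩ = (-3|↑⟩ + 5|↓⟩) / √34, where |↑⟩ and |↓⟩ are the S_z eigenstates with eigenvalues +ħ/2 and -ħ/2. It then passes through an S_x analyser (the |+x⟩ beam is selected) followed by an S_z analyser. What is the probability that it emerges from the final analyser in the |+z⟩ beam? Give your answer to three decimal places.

First analyser (S_x): P(|+x⟩) = |⟨+x|ψ⟩|² = 4/68.
After stage 1 the state is |+x⟩; P(|+z⟩) = |⟨+z|+x⟩|² = 1/2.
Joint probability = 4/68 × 1/2 = 0.029.

0.029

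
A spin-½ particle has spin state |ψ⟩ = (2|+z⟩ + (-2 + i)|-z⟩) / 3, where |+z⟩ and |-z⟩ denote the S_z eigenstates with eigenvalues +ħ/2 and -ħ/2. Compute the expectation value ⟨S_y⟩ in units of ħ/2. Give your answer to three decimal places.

⟨σ_y⟩ = 2 Im(a* b)/(|a|²+|b|²) with a = 2, b = (-2 + i).
a* b = (-4 + 2i), so ⟨σ_y⟩ = 4/9.
⟨S_y⟩ = (ħ/2)·⟨σ_y⟩.

0.444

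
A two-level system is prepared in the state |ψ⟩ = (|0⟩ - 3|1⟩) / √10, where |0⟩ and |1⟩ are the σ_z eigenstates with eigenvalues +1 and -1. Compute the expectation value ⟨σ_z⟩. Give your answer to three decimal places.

-0.800

⟨σ_z⟩ = |a|² - |b|² divided by |a|²+|b|², with a, b the |0⟩, |1⟩ amplitudes.
= (1 - 9)/10 = -8/10.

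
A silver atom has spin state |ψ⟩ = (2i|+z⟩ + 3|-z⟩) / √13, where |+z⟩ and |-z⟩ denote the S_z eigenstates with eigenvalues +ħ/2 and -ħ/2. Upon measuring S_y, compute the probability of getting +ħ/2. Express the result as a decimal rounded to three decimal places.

0.038

|+y⟩ = (|+z⟩ + i|-z⟩)/√2, so ⟨+y|ψ⟩ = (-i) / (√2·√13).
P = |-i|² / 26 = 1/26.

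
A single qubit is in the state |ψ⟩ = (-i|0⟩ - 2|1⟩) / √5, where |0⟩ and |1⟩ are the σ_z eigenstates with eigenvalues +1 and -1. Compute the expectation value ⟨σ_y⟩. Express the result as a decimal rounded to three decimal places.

⟨σ_y⟩ = 2 Im(a* b)/(|a|²+|b|²) with a = -i, b = -2.
a* b = -2i, so ⟨σ_y⟩ = -4/5.

-0.800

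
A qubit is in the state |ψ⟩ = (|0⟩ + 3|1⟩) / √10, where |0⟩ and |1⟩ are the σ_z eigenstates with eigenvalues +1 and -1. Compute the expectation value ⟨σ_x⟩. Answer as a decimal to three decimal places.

⟨σ_x⟩ = 2 Re(a* b)/(|a|²+|b|²) with a = 1, b = 3.
a* b = 3, so ⟨σ_x⟩ = 6/10.

0.600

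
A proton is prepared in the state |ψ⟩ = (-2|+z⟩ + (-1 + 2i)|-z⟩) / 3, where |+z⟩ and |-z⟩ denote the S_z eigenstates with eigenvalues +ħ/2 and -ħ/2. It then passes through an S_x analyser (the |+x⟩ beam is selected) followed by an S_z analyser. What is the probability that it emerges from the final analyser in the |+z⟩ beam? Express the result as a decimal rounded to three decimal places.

First analyser (S_x): P(|+x⟩) = |⟨+x|ψ⟩|² = 13/18.
After stage 1 the state is |+x⟩; P(|+z⟩) = |⟨+z|+x⟩|² = 1/2.
Joint probability = 13/18 × 1/2 = 0.361.

0.361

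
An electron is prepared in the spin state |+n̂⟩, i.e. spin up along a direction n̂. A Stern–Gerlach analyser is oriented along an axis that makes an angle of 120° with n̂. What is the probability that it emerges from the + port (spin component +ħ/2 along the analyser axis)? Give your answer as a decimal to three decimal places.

0.250

For spin-½, the probability of finding spin-up along an axis at angle θ to the initial spin direction is cos²(θ/2); spin-down is sin²(θ/2).
θ = 120°, so P = cos²(60°) ≈ 0.250.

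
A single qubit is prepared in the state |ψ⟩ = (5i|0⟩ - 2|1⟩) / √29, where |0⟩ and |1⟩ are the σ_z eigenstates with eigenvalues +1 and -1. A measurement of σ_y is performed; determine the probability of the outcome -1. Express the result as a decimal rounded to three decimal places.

|-y⟩ = (|0⟩ - i|1⟩)/√2, so ⟨-y|ψ⟩ = (3i) / (√2·√29).
P = |3i|² / 58 = 9/58.

0.155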